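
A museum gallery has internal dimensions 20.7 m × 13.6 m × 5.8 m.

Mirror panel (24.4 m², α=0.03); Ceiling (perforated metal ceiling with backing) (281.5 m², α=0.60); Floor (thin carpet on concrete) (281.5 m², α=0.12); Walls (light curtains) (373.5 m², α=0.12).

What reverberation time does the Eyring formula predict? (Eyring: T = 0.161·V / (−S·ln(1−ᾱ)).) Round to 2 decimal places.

Total surface area S = 24.4 + 281.5 + 281.5 + 373.5 = 960.9 m².
Absorption A = 24.4×0.03 + 281.5×0.60 + 281.5×0.12 + 373.5×0.12 = 248.232 sabins.
Mean coefficient ᾱ = A/S = 0.2583.
Eyring denominator: −S ln(1−ᾱ) = 287.127.
V = 20.7 × 13.6 × 5.8 = 1632.816 m³.
RT60 = 0.161 × 1632.816 / 287.127 = 0.92 s.

0.92 sec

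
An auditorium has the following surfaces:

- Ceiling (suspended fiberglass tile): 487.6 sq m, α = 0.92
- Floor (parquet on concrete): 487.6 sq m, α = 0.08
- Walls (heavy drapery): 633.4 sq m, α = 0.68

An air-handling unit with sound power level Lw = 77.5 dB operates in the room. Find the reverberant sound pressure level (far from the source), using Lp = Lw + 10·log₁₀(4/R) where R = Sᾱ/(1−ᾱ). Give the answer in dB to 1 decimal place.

Σ(Sᵢαᵢ) = 487.6·0.92 + 487.6·0.08 + 633.4·0.68 = 918.312; total area S = 1608.6 sq m.
ᾱ = 918.312/1608.6 = 0.5709; R = Sᾱ/(1−ᾱ) = 918.312/(1−0.5709) = 2140.089 sq m.
Lp = 77.5 + 10·log₁₀(4/2140.089) = 77.5 + (-27.28) = 50.2 dB.

50.2 dB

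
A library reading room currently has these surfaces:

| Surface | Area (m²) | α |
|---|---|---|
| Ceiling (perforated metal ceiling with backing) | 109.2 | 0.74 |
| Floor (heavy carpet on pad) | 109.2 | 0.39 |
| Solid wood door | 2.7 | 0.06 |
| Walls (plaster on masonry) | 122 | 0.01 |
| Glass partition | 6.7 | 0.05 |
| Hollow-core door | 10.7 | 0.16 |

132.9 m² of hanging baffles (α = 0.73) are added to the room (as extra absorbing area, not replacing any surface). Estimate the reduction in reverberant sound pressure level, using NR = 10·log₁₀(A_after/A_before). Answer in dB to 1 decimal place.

Equivalent absorption area: A_before = 109.2*0.74 + 109.2*0.39 + 2.7*0.06 + 122*0.01 + 6.7*0.05 + 10.7*0.16 = 126.825 m².
Added absorption = 132.9 × 0.73 = 97.017 sabins.
A_after = 126.825 + 97.017 = 223.842 sabins.
NR = 10·log₁₀(223.842/126.825) = 2.5 dB.

2.5 dB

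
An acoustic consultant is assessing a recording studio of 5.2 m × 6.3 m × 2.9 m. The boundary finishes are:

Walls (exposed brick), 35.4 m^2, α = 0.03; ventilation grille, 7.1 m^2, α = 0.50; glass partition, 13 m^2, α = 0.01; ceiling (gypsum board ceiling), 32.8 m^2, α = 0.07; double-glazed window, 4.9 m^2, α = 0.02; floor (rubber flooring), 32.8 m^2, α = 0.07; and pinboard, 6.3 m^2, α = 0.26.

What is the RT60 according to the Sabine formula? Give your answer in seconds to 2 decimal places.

Total absorption A = 35.4·0.03 + 7.1·0.50 + 13·0.01 + 32.8·0.07 + 4.9·0.02 + 32.8·0.07 + 6.3·0.26
  = 1.062 + 3.550 + 0.130 + 2.296 + 0.098 + 2.296 + 1.638 = 11.070 m^2 sabins.
Room volume: 95.004 m³.
T = 0.161 V/A = 0.161·95.004/11.070 = 1.38 s.

1.38 seconds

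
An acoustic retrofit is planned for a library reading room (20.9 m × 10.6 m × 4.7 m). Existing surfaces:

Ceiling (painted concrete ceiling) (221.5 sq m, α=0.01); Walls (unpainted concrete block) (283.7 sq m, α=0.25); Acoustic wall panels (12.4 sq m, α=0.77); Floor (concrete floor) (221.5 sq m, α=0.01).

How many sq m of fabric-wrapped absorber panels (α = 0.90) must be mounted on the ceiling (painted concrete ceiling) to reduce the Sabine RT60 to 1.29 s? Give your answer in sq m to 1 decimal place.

50.6

Total absorption A₁ = 221.5×0.01 + 283.7×0.25 + 12.4×0.77 + 221.5×0.01
  = 2.215 + 70.925 + 9.548 + 2.215 = 84.903 sq m sabins.
Required A₂ = 0.161·1041.238/1.29 = 129.953 sabins.
ΔA needed = 129.953 − 84.903 = 45.050 sabins.
Net gain per sq m: Δα = 0.90 − 0.01 = 0.89.
Panel area = 45.050 / 0.89 = 50.6 sq m.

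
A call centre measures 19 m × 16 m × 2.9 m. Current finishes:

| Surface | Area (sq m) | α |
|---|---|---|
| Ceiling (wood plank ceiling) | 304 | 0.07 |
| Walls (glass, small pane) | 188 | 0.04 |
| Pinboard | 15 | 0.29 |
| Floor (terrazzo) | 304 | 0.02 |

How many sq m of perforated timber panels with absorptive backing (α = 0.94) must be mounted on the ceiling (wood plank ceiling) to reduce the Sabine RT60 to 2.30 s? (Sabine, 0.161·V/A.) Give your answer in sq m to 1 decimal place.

A₁ = Σ Sᵢαᵢ = 304·0.07 + 188·0.04 + 15·0.29 + 304·0.02 = 39.230 sabins.
Required A₂ = 0.161·881.6/2.30 = 61.712 sabins.
Absorption to add: 61.712 − 39.230 = 22.482 sabins.
Each sq m of panel replacing the ceiling (wood plank ceiling) adds (0.94 − 0.07) = 0.87 sabins.
Area = ΔA/Δα = 22.482/0.87 = 25.8 sq m.

25.8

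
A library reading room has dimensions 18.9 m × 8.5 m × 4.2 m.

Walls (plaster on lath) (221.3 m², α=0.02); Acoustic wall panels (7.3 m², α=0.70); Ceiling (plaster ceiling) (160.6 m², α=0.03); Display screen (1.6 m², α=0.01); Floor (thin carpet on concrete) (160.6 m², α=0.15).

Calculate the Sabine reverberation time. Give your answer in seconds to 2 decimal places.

Total absorption A = 221.3×0.02 + 7.3×0.70 + 160.6×0.03 + 1.6×0.01 + 160.6×0.15
  = 4.426 + 5.110 + 4.818 + 0.016 + 24.090 = 38.460 m² sabins.
Room volume: 674.73 m³.
RT60 = 0.161 · V / A = 0.161 × 674.73 / 38.460 = 2.82 s.

2.82 sec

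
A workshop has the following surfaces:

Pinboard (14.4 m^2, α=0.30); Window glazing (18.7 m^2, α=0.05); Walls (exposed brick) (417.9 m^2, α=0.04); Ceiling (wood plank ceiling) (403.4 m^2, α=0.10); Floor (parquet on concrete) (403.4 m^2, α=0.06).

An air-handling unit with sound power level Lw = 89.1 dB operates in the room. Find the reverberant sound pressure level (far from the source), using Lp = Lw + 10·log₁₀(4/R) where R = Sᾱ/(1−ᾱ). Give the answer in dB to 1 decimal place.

75.4 dB

A = 86.515 sabins; S = 1257.8 m^2.
ᾱ = 86.515/1257.8 = 0.0688; R = Sᾱ/(1−ᾱ) = 86.515/(1−0.0688) = 92.907 m^2.
Lp = 89.1 + 10·log₁₀(4/92.907) = 89.1 + (-13.66) = 75.4 dB.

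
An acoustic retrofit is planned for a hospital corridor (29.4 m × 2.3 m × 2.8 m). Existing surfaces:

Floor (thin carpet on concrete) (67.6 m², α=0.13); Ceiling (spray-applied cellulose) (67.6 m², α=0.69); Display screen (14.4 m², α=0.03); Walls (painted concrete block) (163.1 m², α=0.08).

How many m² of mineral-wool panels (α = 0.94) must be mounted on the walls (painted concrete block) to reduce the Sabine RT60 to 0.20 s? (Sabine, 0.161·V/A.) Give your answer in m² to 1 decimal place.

Equivalent absorption area: A₁ = 67.6·0.13 + 67.6·0.69 + 14.4·0.03 + 163.1·0.08 = 68.912 m².
Required A₂ = 0.161·189.336/0.20 = 152.415 sabins.
Absorption to add: 152.415 − 68.912 = 83.503 sabins.
Net gain per m²: Δα = 0.94 − 0.08 = 0.86.
Area = ΔA/Δα = 83.503/0.86 = 97.1 m².

97.1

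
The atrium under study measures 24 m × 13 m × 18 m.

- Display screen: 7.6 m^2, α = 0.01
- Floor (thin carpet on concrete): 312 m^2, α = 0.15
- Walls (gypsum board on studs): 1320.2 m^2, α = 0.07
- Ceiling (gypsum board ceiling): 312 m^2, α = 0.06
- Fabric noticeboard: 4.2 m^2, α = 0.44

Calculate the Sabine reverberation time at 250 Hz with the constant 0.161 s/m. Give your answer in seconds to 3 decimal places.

Summing Sᵢαᵢ: 0.076 + 46.800 + 92.414 + 18.720 + 1.848 → A = 159.858 sabins.
Room volume: 5616 m³.
T = 0.161 V/A = 0.161·5616/159.858 = 5.656 s.

5.656 sec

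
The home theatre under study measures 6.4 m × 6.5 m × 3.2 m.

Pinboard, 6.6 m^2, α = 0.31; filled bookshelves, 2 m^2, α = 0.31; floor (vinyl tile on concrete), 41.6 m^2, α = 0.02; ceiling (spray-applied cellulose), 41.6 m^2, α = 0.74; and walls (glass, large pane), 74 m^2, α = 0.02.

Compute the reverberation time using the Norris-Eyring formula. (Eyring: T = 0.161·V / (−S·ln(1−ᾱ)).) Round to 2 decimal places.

0.53 seconds

S = Σ Sᵢ = 165.8 m^2.
Absorption A = 6.6·0.31 + 2·0.31 + 41.6·0.02 + 41.6·0.74 + 74·0.02 = 35.762 sabins.
ᾱ = 35.762 / 165.8 = 0.2157.
Eyring denominator: −S ln(1−ᾱ) = 40.283.
V = 6.4 × 6.5 × 3.2 = 133.12 m³.
RT60 = 0.161 × 133.12 / 40.283 = 0.53 s.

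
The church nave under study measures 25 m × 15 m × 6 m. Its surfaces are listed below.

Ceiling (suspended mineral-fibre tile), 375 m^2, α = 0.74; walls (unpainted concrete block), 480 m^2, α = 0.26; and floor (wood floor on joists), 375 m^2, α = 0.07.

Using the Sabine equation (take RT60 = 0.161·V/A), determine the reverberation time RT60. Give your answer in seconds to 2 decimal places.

0.85 s

Total absorption A = 375*0.74 + 480*0.26 + 375*0.07
  = 277.500 + 124.800 + 26.250 = 428.550 m^2 sabins.
Volume V = 25 × 15 × 6 = 2250 m³.
T = 0.161 V/A = 0.161·2250/428.550 = 0.85 s.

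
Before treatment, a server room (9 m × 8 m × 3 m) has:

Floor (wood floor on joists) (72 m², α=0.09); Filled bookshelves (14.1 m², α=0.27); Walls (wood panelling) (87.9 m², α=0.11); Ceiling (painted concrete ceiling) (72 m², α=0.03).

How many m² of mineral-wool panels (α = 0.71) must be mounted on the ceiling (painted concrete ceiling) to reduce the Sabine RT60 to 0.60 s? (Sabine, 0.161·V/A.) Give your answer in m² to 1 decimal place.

52.7

Equivalent absorption area: A₁ = 72×0.09 + 14.1×0.27 + 87.9×0.11 + 72×0.03 = 22.116 m².
Required A₂ = 0.161·216/0.60 = 57.960 sabins.
ΔA needed = 57.960 − 22.116 = 35.844 sabins.
Net gain per m²: Δα = 0.71 − 0.03 = 0.68.
Panel area = 35.844 / 0.68 = 52.7 m².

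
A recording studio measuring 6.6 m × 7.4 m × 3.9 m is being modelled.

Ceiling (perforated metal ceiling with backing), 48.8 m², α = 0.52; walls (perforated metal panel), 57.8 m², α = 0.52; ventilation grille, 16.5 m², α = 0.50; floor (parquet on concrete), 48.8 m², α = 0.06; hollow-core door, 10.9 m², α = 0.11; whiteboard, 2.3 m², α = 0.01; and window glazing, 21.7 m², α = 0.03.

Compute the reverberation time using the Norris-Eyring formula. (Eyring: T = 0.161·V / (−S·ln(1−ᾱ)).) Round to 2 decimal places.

Total surface area S = 48.8 + 57.8 + 16.5 + 48.8 + 10.9 + 2.3 + 21.7 = 206.8 m².
Absorption A = 48.8×0.52 + 57.8×0.52 + 16.5×0.50 + 48.8×0.06 + 10.9×0.11 + 2.3×0.01 + 21.7×0.03 = 68.483 sabins.
Mean coefficient ᾱ = A/S = 0.3312.
−S·ln(1−ᾱ) = −206.8 × ln(1 − 0.3312) = 83.189.
V = 6.6 × 7.4 × 3.9 = 190.476 m³.
RT60 = 0.161 × 190.476 / 83.189 = 0.37 s.

0.37 seconds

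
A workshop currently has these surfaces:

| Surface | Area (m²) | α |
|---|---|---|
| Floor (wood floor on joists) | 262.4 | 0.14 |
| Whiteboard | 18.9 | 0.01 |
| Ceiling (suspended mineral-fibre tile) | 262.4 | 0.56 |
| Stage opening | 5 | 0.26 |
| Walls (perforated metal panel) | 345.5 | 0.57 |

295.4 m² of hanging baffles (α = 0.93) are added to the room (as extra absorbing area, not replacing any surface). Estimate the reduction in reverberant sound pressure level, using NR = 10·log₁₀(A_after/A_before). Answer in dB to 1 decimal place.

Summing Sᵢαᵢ: 36.736 + 0.189 + 146.944 + 1.300 + 196.935 → A_before = 382.104 sabins.
Added absorption = 295.4 × 0.93 = 274.722 sabins.
A_after = 382.104 + 274.722 = 656.826 sabins.
NR = 10·log₁₀(656.826/382.104) = 2.4 dB.

2.4 dB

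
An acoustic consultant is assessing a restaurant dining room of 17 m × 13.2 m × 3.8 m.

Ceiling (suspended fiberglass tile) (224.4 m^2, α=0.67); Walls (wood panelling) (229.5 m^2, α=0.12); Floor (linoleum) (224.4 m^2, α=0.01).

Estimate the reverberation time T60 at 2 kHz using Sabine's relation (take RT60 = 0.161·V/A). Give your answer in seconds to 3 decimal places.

Total absorption A = 224.4*0.67 + 229.5*0.12 + 224.4*0.01
  = 150.348 + 27.540 + 2.244 = 180.132 m^2 sabins.
Volume V = 17 × 13.2 × 3.8 = 852.72 m³.
RT60 = 0.161 · V / A = 0.161 × 852.72 / 180.132 = 0.762 s.

0.762 seconds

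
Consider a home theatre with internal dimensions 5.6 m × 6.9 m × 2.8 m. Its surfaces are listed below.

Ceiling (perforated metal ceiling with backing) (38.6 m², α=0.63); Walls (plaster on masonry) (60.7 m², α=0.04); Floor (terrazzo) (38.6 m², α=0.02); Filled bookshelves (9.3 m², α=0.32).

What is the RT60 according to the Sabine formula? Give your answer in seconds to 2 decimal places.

0.57 s

A = Σ Sᵢαᵢ = 38.6×0.63 + 60.7×0.04 + 38.6×0.02 + 9.3×0.32 = 30.494 sabins.
V = 5.6·6.9·2.8 = 108.192 m³.
RT60 = 0.161 · V / A = 0.161 × 108.192 / 30.494 = 0.57 s.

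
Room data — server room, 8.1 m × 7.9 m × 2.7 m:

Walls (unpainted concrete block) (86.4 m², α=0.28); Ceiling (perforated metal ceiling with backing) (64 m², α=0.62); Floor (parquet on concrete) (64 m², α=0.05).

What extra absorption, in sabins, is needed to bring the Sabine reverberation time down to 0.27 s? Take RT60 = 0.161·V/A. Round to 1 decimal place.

A₁ = Σ Sᵢαᵢ = 86.4×0.28 + 64×0.62 + 64×0.05 = 67.072 sabins.
V = 172.773 m³. Required absorption A₂ = 0.161 × 172.773 / 0.27 = 103.024 sabins.
Shortfall: 103.024 − 67.072 = 36.0 sabins.

36.0 sabins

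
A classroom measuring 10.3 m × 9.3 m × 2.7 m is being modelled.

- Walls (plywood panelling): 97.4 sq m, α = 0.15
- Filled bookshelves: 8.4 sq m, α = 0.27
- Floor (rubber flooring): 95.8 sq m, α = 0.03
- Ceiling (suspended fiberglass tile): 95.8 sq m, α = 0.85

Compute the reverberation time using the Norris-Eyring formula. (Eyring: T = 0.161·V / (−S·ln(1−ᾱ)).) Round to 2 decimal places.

0.34 s

S = Σ Sᵢ = 297.4 sq m.
Absorption A = 97.4·0.15 + 8.4·0.27 + 95.8·0.03 + 95.8·0.85 = 101.182 sabins.
Mean coefficient ᾱ = A/S = 0.3402.
Eyring denominator: −S ln(1−ᾱ) = 123.664.
V = 10.3 × 9.3 × 2.7 = 258.633 m³.
RT60 = 0.161 × 258.633 / 123.664 = 0.34 s.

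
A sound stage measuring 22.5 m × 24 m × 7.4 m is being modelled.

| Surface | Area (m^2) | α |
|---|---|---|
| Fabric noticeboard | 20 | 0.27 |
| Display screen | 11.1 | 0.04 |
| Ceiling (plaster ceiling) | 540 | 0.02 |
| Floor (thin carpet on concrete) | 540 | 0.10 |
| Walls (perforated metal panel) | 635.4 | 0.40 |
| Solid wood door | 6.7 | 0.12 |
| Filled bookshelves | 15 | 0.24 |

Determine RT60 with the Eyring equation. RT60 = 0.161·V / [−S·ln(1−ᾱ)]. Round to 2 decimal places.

S = Σ Sᵢ = 1768.2 m^2.
Absorption A = 20×0.27 + 11.1×0.04 + 540×0.02 + 540×0.10 + 635.4×0.40 + 6.7×0.12 + 15×0.24 = 329.208 sabins.
ᾱ = 329.208 / 1768.2 = 0.1862.
−S·ln(1−ᾱ) = −1768.2 × ln(1 − 0.1862) = 364.321.
V = 22.5 × 24 × 7.4 = 3996 m³.
T = 0.161·V/[−S·ln(1−ᾱ)] = 0.161·3996/364.321 = 1.77 s.

1.77 s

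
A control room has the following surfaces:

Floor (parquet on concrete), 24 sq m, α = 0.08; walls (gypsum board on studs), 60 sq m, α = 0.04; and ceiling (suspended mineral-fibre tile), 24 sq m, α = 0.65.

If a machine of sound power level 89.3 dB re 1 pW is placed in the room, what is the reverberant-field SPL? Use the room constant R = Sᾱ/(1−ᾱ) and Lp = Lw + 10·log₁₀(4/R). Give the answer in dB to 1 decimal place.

Σ(Sᵢαᵢ) = 24·0.08 + 60·0.04 + 24·0.65 = 19.920; total area S = 108.0 sq m.
ᾱ = 0.1844, so room constant R = A/(1−ᾱ) = 24.424 sq m.
Lp = 89.3 + 10·log₁₀(4/24.424) = 89.3 + (-7.86) = 81.4 dB.

81.4 dB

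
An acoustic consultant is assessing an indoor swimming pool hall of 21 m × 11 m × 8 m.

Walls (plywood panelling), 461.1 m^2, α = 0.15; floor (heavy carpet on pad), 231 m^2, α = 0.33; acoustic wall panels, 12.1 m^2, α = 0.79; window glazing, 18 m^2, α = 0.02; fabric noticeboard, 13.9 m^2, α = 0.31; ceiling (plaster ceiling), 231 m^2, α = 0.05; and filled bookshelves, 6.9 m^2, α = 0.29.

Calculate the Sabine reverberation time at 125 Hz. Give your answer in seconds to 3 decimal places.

1.718 s

Total absorption A = 461.1*0.15 + 231*0.33 + 12.1*0.79 + 18*0.02 + 13.9*0.31 + 231*0.05 + 6.9*0.29
  = 69.165 + 76.230 + 9.559 + 0.360 + 4.309 + 11.550 + 2.001 = 173.174 m^2 sabins.
Volume V = 21 × 11 × 8 = 1848 m³.
T = 0.161 V/A = 0.161·1848/173.174 = 1.718 s.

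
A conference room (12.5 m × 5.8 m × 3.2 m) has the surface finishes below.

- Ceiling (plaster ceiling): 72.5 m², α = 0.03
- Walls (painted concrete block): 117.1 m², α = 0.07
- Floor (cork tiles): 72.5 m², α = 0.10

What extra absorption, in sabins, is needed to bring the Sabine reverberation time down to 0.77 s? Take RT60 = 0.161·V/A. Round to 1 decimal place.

Equivalent absorption area: A₁ = 72.5×0.03 + 117.1×0.07 + 72.5×0.10 = 17.622 m².
V = 232 m³. Required absorption A₂ = 0.161 × 232 / 0.77 = 48.509 sabins.
ΔA = A₂ − A₁ = 48.509 − 17.622 = 30.9 sabins.

30.9 sabins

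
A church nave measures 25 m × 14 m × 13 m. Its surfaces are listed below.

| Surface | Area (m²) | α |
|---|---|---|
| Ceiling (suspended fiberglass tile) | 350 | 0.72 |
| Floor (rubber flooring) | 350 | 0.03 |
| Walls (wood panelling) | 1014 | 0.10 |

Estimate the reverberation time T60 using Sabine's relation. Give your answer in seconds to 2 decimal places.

2.01 s

Total absorption A = 350·0.72 + 350·0.03 + 1014·0.10
  = 252.000 + 10.500 + 101.400 = 363.900 m² sabins.
Room volume: 4550 m³.
Sabine: RT60 = 0.161 × 4550 / 363.900 = 2.01 s.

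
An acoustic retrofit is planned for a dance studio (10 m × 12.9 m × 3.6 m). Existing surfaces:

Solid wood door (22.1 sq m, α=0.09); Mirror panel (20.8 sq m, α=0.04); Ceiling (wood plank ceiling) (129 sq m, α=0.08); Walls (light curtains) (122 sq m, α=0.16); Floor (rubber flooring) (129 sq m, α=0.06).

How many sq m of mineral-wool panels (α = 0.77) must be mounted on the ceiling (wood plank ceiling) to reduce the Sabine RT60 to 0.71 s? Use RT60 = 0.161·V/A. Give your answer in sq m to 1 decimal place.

94.1

Total absorption A₁ = 22.1×0.09 + 20.8×0.04 + 129×0.08 + 122×0.16 + 129×0.06
  = 1.989 + 0.832 + 10.320 + 19.520 + 7.740 = 40.401 sq m sabins.
Required A₂ = 0.161·464.4/0.71 = 105.308 sabins.
ΔA needed = 105.308 − 40.401 = 64.907 sabins.
Each sq m of panel replacing the ceiling (wood plank ceiling) adds (0.77 − 0.08) = 0.69 sabins.
Area = ΔA/Δα = 64.907/0.69 = 94.1 sq m.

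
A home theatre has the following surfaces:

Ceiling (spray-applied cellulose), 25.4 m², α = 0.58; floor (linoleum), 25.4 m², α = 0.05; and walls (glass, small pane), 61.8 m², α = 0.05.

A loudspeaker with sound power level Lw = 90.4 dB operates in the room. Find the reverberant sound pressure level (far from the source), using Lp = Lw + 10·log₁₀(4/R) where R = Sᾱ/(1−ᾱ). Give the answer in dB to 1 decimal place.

A = 19.092 sabins; S = 112.6 m².
ᾱ = 19.092/112.6 = 0.1696; R = Sᾱ/(1−ᾱ) = 19.092/(1−0.1696) = 22.991 m².
Lp = 90.4 + 10·log₁₀(4/22.991) = 90.4 + (-7.59) = 82.8 dB.

82.8 dB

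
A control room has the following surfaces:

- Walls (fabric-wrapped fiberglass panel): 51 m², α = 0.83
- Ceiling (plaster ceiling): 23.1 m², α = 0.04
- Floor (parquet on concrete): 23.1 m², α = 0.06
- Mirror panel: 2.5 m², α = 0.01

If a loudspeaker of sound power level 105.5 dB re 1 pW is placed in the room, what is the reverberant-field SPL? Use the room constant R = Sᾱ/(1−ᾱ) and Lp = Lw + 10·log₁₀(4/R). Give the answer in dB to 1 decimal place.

92.4 dB

A = 44.665 sabins; S = 99.7 m².
ᾱ = 44.665/99.7 = 0.4480; R = Sᾱ/(1−ᾱ) = 44.665/(1−0.4480) = 80.915 m².
Lp = Lw + 10 log₁₀(4/R) = 105.5 -13.06 = 92.4 dB.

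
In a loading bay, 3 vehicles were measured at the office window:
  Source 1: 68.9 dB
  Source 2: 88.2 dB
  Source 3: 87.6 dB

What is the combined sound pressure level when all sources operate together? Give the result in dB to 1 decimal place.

90.9 dB

Σ 10^(Lᵢ/10) = 1.244e+09.
L_total = 10·log₁₀(1.244e+09) = 90.9 dB.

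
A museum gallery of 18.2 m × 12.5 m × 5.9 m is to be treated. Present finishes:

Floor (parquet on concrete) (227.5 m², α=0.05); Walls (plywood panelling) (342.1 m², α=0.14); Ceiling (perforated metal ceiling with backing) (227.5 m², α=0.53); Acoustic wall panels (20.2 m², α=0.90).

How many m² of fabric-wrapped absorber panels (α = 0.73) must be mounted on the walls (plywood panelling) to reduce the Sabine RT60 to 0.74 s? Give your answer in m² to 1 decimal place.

Equivalent absorption area: A₁ = 227.5·0.05 + 342.1·0.14 + 227.5·0.53 + 20.2·0.90 = 198.024 m².
V = 1342.25 m³. Target absorption A₂ = 0.161 × 1342.25 / 0.74 = 292.030 sabins.
ΔA needed = 292.030 − 198.024 = 94.006 sabins.
Net gain per m²: Δα = 0.73 − 0.14 = 0.59.
Area = ΔA/Δα = 94.006/0.59 = 159.3 m².

159.3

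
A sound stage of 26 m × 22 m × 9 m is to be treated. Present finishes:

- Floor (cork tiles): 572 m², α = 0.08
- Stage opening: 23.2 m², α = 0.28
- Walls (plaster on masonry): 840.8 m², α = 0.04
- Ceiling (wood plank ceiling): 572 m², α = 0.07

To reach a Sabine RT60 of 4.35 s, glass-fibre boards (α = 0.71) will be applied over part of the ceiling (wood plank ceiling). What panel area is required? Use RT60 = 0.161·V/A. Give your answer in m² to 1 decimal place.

100.9

Equivalent absorption area: A₁ = 572*0.08 + 23.2*0.28 + 840.8*0.04 + 572*0.07 = 125.928 m².
Required A₂ = 0.161·5148/4.35 = 190.535 sabins.
ΔA needed = 190.535 − 125.928 = 64.607 sabins.
Each m² of panel replacing the ceiling (wood plank ceiling) adds (0.71 − 0.07) = 0.64 sabins.
Panel area = 64.607 / 0.64 = 100.9 m².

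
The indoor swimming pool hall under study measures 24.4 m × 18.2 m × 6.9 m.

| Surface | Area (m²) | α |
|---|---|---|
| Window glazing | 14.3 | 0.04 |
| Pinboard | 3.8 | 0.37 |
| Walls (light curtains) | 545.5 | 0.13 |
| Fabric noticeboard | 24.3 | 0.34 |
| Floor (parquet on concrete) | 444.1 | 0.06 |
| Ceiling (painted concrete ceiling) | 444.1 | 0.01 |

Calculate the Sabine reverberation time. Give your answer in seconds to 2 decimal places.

4.40 s

Total absorption A = 14.3·0.04 + 3.8·0.37 + 545.5·0.13 + 24.3·0.34 + 444.1·0.06 + 444.1·0.01
  = 0.572 + 1.406 + 70.915 + 8.262 + 26.646 + 4.441 = 112.242 m² sabins.
Volume V = 24.4 × 18.2 × 6.9 = 3064.152 m³.
Sabine: RT60 = 0.161 × 3064.152 / 112.242 = 4.40 s.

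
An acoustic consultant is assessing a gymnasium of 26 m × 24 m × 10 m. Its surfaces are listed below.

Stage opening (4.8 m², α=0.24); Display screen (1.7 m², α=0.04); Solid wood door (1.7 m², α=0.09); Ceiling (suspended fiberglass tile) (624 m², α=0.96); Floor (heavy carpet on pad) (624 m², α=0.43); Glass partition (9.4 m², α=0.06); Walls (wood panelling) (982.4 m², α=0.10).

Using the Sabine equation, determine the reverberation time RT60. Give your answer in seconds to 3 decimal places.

A = Σ Sᵢαᵢ = 4.8·0.24 + 1.7·0.04 + 1.7·0.09 + 624·0.96 + 624·0.43 + 9.4·0.06 + 982.4·0.10 = 967.537 sabins.
Volume V = 26 × 24 × 10 = 6240 m³.
RT60 = 0.161 · V / A = 0.161 × 6240 / 967.537 = 1.038 s.

1.038 s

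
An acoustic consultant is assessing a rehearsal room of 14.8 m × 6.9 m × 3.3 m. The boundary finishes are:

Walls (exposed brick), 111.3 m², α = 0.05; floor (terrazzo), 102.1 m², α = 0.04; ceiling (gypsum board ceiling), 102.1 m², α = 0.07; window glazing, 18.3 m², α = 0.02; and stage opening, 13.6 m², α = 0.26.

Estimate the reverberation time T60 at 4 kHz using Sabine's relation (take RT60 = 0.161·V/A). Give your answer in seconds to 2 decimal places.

Equivalent absorption area: A = 111.3*0.05 + 102.1*0.04 + 102.1*0.07 + 18.3*0.02 + 13.6*0.26 = 20.698 m².
Volume V = 14.8 × 6.9 × 3.3 = 336.996 m³.
T = 0.161 V/A = 0.161·336.996/20.698 = 2.62 s.

2.62 s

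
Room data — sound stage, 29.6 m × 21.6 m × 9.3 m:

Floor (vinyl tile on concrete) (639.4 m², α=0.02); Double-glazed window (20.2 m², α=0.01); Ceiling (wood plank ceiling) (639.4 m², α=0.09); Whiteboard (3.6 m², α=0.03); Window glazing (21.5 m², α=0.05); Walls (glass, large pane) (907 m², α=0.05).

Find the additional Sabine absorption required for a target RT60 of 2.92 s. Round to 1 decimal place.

210.8 sabins

Summing Sᵢαᵢ: 12.788 + 0.202 + 57.546 + 0.108 + 1.075 + 45.350 → A₁ = 117.069 sabins.
V = 5946.048 m³. Required absorption A₂ = 0.161 × 5946.048 / 2.92 = 327.847 sabins.
ΔA = A₂ − A₁ = 327.847 − 117.069 = 210.8 sabins.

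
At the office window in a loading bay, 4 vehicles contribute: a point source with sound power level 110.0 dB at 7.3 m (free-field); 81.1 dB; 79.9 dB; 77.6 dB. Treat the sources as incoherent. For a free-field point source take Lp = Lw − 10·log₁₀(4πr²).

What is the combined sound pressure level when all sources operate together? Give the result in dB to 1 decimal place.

Source at 7.3 m: Lp = 110.0 − 10·log₁₀(4π·7.3²) = 110.0 − 10·log₁₀(669.662) = 81.7 dB.
Converting to relative power and adding: 10^(81.7/10) + 10^(81.1/10) + 10^(79.9/10) + 10^(77.6/10) = 4.32e+08.
Combined level = 10 log₁₀(4.32e+08) = 86.4 dB.

86.4 dB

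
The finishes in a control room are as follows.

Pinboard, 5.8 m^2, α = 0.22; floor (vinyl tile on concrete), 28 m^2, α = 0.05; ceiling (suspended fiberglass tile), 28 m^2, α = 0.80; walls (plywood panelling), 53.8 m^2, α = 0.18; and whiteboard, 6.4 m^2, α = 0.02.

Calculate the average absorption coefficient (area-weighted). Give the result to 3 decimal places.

0.286

Total surface area S = 122.0 m^2.
Σ(Sᵢαᵢ) = 5.8×0.22 + 28×0.05 + 28×0.80 + 53.8×0.18 + 6.4×0.02 = 34.888.
ᾱ = A/S = 0.286.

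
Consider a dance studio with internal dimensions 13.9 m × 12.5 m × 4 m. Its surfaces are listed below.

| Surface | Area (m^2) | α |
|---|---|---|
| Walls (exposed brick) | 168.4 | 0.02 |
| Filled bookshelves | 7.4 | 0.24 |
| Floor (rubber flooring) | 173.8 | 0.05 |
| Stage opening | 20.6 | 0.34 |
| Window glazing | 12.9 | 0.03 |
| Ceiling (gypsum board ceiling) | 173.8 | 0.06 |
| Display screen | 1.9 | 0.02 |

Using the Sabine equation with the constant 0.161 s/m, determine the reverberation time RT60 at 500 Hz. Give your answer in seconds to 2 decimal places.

3.53 s

A = Σ Sᵢαᵢ = 168.4×0.02 + 7.4×0.24 + 173.8×0.05 + 20.6×0.34 + 12.9×0.03 + 173.8×0.06 + 1.9×0.02 = 31.691 sabins.
V = 13.9·12.5·4 = 695 m³.
T = 0.161 V/A = 0.161·695/31.691 = 3.53 s.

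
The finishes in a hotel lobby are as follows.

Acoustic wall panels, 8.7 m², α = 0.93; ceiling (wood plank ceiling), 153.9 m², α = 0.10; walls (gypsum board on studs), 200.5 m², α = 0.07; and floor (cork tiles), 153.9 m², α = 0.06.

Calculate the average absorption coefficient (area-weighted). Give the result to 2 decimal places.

0.09

Total surface area S = 517.0 m².
Weighted sum Σ Sα = 46.750.
ᾱ = 46.750 / 517.0 = 0.09.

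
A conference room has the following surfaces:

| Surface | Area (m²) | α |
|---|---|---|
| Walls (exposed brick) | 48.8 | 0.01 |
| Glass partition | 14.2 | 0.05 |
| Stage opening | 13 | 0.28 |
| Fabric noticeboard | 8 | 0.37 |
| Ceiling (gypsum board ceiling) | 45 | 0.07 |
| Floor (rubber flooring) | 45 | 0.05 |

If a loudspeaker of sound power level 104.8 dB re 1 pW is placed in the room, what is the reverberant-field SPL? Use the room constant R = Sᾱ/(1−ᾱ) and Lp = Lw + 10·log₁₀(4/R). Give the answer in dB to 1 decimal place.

A = 13.198 sabins; S = 174.0 m².
ᾱ = 0.0759, so room constant R = A/(1−ᾱ) = 14.282 m².
Lp = 104.8 + 10·log₁₀(4/14.282) = 104.8 + (-5.53) = 99.3 dB.

99.3 dB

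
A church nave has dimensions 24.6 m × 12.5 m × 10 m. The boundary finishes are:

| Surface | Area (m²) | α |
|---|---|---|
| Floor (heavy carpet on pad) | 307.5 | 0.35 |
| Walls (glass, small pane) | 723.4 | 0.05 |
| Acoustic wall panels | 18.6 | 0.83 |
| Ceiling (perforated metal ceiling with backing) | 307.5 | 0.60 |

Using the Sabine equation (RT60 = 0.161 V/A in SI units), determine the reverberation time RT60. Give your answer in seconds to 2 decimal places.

1.44 s

Total absorption A = 307.5·0.35 + 723.4·0.05 + 18.6·0.83 + 307.5·0.60
  = 107.625 + 36.170 + 15.438 + 184.500 = 343.733 m² sabins.
Volume V = 24.6 × 12.5 × 10 = 3075 m³.
RT60 = 0.161 · V / A = 0.161 × 3075 / 343.733 = 1.44 s.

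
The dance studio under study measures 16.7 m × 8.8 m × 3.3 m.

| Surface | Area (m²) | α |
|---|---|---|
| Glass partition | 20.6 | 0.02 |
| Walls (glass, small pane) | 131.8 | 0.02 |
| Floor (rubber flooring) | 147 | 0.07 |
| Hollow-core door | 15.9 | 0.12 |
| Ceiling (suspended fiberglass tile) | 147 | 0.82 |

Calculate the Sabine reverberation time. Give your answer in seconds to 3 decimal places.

Summing Sᵢαᵢ: 0.412 + 2.636 + 10.290 + 1.908 + 120.540 → A = 135.786 sabins.
V = 16.7·8.8·3.3 = 484.968 m³.
RT60 = 0.161 · V / A = 0.161 × 484.968 / 135.786 = 0.575 s.

0.575 seconds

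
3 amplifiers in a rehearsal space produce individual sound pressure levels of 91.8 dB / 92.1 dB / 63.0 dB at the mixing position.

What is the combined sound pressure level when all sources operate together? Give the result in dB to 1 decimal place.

95.0 dB

Converting to relative power and adding: 10^(91.8/10) + 10^(92.1/10) + 10^(63.0/10) = 3.137e+09.
Back to dB: 10·log₁₀ Σ = 95.0 dB.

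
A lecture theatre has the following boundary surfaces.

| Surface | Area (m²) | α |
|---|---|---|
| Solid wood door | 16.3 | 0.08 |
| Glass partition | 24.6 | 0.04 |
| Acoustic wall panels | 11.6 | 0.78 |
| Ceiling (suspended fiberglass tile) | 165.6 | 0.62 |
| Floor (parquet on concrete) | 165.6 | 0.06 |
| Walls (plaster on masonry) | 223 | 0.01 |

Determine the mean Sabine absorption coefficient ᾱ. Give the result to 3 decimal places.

S = Σ Sᵢ = 16.3 + 24.6 + 11.6 + 165.6 + 165.6 + 223 = 606.7 m².
Σ(Sᵢαᵢ) = 16.3*0.08 + 24.6*0.04 + 11.6*0.78 + 165.6*0.62 + 165.6*0.06 + 223*0.01 = 126.174.
ᾱ = A/S = 0.208.

0.208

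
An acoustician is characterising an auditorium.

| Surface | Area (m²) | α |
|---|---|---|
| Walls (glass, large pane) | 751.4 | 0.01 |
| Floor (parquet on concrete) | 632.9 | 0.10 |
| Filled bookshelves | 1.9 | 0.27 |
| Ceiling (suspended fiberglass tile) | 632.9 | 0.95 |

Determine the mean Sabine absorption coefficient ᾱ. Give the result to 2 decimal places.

Total surface area S = 2019.1 m².
A = 751.4×0.01 + 632.9×0.10 + 1.9×0.27 + 632.9×0.95 = 672.572 sabins.
ᾱ = 672.572 / 2019.1 = 0.33.

0.33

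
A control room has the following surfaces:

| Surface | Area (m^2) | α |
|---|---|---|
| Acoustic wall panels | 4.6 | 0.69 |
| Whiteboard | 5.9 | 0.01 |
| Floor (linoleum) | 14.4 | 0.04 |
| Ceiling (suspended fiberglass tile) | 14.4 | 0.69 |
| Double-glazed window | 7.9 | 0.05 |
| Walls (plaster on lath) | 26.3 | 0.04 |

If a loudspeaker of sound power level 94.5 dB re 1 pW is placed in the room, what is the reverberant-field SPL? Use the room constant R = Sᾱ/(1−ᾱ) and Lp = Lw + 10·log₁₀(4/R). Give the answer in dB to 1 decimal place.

87.7 dB

A = 15.192 sabins; S = 73.5 m^2.
ᾱ = 0.2067, so room constant R = A/(1−ᾱ) = 19.150 m^2.
Lp = 94.5 + 10·log₁₀(4/19.150) = 94.5 + (-6.80) = 87.7 dB.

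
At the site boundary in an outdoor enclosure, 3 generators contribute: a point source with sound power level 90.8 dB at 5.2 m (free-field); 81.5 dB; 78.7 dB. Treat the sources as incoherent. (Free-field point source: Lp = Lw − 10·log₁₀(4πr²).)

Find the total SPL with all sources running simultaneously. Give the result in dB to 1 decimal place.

Source at 5.2 m: Lp = 90.8 − 10·log₁₀(4π·5.2²) = 90.8 − 10·log₁₀(339.795) = 65.5 dB.
Σ 10^(Lᵢ/10) = 2.189e+08.
L_total = 10·log₁₀(2.189e+08) = 83.4 dB.

83.4 dB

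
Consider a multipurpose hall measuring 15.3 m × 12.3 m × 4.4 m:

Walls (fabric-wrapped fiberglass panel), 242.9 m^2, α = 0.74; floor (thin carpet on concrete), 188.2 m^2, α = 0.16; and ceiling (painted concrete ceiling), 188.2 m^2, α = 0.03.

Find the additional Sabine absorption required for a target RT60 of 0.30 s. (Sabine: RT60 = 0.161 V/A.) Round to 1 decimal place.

228.9 sabins

A₁ = Σ Sᵢαᵢ = 242.9*0.74 + 188.2*0.16 + 188.2*0.03 = 215.504 sabins.
For T = 0.30 s, need A₂ = 0.161·V/T = 0.161·828.036/0.30 = 444.379 sabins.
ΔA = A₂ − A₁ = 444.379 − 215.504 = 228.9 sabins.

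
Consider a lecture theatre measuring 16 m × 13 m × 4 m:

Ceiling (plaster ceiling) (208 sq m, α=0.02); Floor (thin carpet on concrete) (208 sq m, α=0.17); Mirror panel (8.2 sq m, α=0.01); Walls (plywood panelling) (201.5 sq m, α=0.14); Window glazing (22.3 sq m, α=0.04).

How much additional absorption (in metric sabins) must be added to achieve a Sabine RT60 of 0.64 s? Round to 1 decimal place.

A₁ = Σ Sᵢαᵢ = 208*0.02 + 208*0.17 + 8.2*0.01 + 201.5*0.14 + 22.3*0.04 = 68.704 sabins.
V = 832 m³. Required absorption A₂ = 0.161 × 832 / 0.64 = 209.300 sabins.
ΔA = A₂ − A₁ = 209.300 − 68.704 = 140.6 sabins.

140.6 sabins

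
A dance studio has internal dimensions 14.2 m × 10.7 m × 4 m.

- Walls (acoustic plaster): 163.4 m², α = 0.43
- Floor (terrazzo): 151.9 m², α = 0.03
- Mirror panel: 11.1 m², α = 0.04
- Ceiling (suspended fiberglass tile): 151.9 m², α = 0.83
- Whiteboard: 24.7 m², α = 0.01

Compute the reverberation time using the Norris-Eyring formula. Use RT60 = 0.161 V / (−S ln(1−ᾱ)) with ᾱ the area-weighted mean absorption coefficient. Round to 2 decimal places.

0.38 seconds

Total surface area S = 163.4 + 151.9 + 11.1 + 151.9 + 24.7 = 503.0 m².
Absorption A = 163.4×0.43 + 151.9×0.03 + 11.1×0.04 + 151.9×0.83 + 24.7×0.01 = 201.587 sabins.
Mean coefficient ᾱ = A/S = 0.4008.
−S·ln(1−ᾱ) = −503.0 × ln(1 − 0.4008) = 257.616.
V = 14.2 × 10.7 × 4 = 607.76 m³.
RT60 = 0.161 × 607.76 / 257.616 = 0.38 s.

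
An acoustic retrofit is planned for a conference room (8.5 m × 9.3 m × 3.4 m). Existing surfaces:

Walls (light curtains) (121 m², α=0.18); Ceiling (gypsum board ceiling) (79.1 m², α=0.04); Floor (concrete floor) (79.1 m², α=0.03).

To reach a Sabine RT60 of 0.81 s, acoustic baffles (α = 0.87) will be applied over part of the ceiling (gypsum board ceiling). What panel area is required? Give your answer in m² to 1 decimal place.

Summing Sᵢαᵢ: 21.780 + 3.164 + 2.373 → A₁ = 27.317 sabins.
Required A₂ = 0.161·268.77/0.81 = 53.422 sabins.
ΔA needed = 53.422 − 27.317 = 26.105 sabins.
Each m² of panel replacing the ceiling (gypsum board ceiling) adds (0.87 − 0.04) = 0.83 sabins.
Area = ΔA/Δα = 26.105/0.83 = 31.5 m².

31.5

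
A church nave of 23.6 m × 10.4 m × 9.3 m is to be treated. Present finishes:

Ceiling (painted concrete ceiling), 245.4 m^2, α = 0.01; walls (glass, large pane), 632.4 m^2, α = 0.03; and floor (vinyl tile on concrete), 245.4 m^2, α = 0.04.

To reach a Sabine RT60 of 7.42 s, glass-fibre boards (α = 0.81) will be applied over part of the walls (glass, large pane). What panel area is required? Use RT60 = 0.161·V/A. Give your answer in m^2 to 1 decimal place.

Total absorption A₁ = 245.4×0.01 + 632.4×0.03 + 245.4×0.04
  = 2.454 + 18.972 + 9.816 = 31.242 m^2 sabins.
V = 2282.592 m³. Target absorption A₂ = 0.161 × 2282.592 / 7.42 = 49.528 sabins.
ΔA needed = 49.528 − 31.242 = 18.286 sabins.
Net gain per m^2: Δα = 0.81 − 0.03 = 0.78.
Panel area = 18.286 / 0.78 = 23.4 m^2.

23.4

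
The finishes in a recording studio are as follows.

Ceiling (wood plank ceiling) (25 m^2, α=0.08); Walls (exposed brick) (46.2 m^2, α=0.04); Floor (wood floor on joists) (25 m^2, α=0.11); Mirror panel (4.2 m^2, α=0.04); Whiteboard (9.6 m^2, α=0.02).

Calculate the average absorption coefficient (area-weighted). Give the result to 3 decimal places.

S = Σ Sᵢ = 25 + 46.2 + 25 + 4.2 + 9.6 = 110.0 m^2.
Σ(Sᵢαᵢ) = 25×0.08 + 46.2×0.04 + 25×0.11 + 4.2×0.04 + 9.6×0.02 = 6.958.
ᾱ = 6.958 / 110.0 = 0.063.

0.063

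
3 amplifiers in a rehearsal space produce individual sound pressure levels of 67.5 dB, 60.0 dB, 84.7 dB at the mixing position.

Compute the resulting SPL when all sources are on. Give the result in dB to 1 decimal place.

84.8 dB

Sum in the linear (power) domain: Σ 10^(Lᵢ/10) = 10^(67.5/10) + 10^(60.0/10) + 10^(84.7/10) = 3.017e+08.
Combined level = 10 log₁₀(3.017e+08) = 84.8 dB.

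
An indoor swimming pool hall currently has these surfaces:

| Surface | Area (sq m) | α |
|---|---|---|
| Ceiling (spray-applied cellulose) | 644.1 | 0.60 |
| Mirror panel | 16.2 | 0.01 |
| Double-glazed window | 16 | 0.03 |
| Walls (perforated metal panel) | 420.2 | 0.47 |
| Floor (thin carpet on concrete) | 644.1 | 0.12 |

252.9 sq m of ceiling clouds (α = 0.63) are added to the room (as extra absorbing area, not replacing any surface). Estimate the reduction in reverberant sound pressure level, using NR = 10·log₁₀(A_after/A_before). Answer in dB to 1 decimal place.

0.9 dB

Equivalent absorption area: A_before = 644.1·0.60 + 16.2·0.01 + 16·0.03 + 420.2·0.47 + 644.1·0.12 = 661.888 sq m.
Added absorption = 252.9 × 0.63 = 159.327 sabins.
A_after = 661.888 + 159.327 = 821.215 sabins.
Reduction = 10 log₁₀(A_after/A_before) = 10 log₁₀(1.2407) = 0.9 dB.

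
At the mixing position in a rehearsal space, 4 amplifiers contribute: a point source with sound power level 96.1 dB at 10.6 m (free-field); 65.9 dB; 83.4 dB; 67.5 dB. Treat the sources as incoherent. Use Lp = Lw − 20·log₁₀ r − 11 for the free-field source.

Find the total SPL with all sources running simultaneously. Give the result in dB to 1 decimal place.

Source at 10.6 m: Lp = 96.1 − 20·log₁₀(10.6) − 11 = 64.6 dB.
Converting to relative power and adding: 10^(64.6/10) + 10^(65.9/10) + 10^(83.4/10) + 10^(67.5/10) = 2.312e+08.
L_total = 10·log₁₀(2.312e+08) = 83.6 dB.

83.6 dB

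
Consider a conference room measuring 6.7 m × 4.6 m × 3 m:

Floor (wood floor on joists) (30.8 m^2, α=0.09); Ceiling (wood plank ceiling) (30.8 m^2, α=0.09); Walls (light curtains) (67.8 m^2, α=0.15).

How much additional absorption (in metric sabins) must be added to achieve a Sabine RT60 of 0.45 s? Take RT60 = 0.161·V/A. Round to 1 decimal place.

17.4 sabins

Equivalent absorption area: A₁ = 30.8·0.09 + 30.8·0.09 + 67.8·0.15 = 15.714 m^2.
Target A₂ = 0.161·92.46/0.45 = 33.080 sabins (V = 92.46 m³).
ΔA = A₂ − A₁ = 33.080 − 15.714 = 17.4 sabins.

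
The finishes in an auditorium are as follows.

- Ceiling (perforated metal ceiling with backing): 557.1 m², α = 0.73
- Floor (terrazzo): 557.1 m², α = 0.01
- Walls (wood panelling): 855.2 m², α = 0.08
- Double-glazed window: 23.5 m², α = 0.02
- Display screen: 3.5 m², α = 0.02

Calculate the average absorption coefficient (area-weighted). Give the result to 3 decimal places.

0.241

Total surface area S = 1996.4 m².
Σ(Sᵢαᵢ) = 557.1×0.73 + 557.1×0.01 + 855.2×0.08 + 23.5×0.02 + 3.5×0.02 = 481.210.
ᾱ = A/S = 0.241.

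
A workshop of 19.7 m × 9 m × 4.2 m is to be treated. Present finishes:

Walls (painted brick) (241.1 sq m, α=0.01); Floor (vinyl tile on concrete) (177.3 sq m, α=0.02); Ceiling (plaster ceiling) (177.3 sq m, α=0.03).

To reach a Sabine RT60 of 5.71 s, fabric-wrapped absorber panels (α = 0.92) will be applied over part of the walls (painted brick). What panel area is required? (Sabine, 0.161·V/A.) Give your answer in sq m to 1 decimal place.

A₁ = Σ Sᵢαᵢ = 241.1×0.01 + 177.3×0.02 + 177.3×0.03 = 11.276 sabins.
V = 744.66 m³. Target absorption A₂ = 0.161 × 744.66 / 5.71 = 20.997 sabins.
ΔA needed = 20.997 − 11.276 = 9.721 sabins.
Each sq m of panel replacing the walls (painted brick) adds (0.92 − 0.01) = 0.91 sabins.
Panel area = 9.721 / 0.91 = 10.7 sq m.

10.7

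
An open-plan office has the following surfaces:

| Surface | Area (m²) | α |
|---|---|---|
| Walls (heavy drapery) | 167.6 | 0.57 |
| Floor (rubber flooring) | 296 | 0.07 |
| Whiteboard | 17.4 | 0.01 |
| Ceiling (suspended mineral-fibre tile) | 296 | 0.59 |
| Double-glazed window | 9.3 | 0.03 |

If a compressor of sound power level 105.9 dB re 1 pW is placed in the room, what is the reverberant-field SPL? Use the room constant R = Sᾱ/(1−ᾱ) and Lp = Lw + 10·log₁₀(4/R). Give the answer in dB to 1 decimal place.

A = 291.345 sabins; S = 786.3 m².
ᾱ = 291.345/786.3 = 0.3705; R = Sᾱ/(1−ᾱ) = 291.345/(1−0.3705) = 462.820 m².
Lp = Lw + 10 log₁₀(4/R) = 105.9 -20.63 = 85.3 dB.

85.3 dB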